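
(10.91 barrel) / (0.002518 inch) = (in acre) 6.702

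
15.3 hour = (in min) 918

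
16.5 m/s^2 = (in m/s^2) 16.5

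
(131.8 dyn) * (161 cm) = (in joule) 0.002122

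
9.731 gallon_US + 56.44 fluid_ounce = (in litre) 38.5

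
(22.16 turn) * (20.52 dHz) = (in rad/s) 285.7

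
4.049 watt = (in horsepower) 0.00543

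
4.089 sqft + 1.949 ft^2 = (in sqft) 6.038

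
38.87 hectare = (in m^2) 3.887e+05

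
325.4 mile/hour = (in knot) 282.8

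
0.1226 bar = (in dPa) 1.226e+05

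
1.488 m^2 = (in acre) 0.0003677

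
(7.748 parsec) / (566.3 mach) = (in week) 2.05e+06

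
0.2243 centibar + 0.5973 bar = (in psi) 8.696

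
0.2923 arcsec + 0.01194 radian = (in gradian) 0.7602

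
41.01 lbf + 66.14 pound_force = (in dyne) 4.766e+07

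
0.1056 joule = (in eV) 6.591e+17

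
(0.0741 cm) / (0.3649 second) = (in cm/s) 0.2031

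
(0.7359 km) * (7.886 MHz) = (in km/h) 2.089e+10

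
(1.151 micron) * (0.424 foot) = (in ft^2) 1.601e-06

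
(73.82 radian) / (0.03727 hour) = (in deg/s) 31.52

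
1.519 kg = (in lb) 3.349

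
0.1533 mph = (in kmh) 0.2467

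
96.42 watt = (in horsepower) 0.1293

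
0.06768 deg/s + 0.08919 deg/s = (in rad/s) 0.002738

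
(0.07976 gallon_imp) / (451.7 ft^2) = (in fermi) 8.641e+09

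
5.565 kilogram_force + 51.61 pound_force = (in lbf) 63.88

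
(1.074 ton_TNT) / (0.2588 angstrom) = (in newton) 1.736e+20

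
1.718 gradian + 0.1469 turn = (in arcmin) 3266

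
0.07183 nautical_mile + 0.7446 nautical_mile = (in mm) 1.512e+06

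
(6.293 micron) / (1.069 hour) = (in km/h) 5.887e-09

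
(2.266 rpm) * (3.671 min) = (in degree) 2995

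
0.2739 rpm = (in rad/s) 0.02868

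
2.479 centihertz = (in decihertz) 0.2479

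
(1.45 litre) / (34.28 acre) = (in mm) 1.045e-05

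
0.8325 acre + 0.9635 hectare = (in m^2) 1.3e+04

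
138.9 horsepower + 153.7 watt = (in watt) 1.037e+05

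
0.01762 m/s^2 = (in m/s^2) 0.01762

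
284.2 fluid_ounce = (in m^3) 0.008405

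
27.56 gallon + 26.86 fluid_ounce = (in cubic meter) 0.1051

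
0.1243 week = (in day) 0.8701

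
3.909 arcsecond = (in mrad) 0.01895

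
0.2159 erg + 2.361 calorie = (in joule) 9.878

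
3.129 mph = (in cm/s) 139.9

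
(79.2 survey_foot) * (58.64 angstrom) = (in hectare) 1.416e-11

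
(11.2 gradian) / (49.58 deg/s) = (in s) 0.2033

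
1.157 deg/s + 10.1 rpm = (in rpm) 10.29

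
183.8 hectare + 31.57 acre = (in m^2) 1.966e+06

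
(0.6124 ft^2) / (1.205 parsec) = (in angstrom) 1.53e-08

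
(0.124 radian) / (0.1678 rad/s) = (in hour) 0.0002053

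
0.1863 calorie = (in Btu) 0.0007388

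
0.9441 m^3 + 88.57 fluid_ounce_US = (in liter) 946.7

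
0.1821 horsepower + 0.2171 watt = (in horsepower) 0.1824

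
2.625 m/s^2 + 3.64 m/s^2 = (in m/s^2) 6.265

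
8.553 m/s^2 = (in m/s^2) 8.553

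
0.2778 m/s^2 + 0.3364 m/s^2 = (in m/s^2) 0.6142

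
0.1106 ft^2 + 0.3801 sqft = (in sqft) 0.4907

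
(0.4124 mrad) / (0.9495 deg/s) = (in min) 0.0004148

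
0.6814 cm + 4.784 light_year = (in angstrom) 4.526e+26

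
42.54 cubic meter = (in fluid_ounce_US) 1.438e+06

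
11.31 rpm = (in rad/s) 1.184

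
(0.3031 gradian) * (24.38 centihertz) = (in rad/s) 0.001161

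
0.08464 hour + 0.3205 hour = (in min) 24.31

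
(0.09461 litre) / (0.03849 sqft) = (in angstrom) 2.646e+08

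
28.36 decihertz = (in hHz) 0.02836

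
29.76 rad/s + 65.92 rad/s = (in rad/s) 95.68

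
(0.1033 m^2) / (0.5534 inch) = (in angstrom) 7.349e+10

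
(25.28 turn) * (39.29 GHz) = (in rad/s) 6.241e+12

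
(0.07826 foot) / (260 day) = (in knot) 2.064e-09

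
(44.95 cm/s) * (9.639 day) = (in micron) 3.743e+11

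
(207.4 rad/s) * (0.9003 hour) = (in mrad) 6.722e+08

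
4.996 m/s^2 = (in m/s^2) 4.996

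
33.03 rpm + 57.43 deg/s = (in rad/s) 4.461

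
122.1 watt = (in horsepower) 0.1637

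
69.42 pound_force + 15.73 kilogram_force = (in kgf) 47.22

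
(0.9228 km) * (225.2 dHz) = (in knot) 4.04e+04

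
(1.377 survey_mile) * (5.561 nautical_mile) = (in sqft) 2.457e+08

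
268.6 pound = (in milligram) 1.218e+08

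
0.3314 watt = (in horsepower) 0.0004444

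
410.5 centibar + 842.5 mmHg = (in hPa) 5228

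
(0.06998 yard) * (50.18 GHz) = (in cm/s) 3.211e+11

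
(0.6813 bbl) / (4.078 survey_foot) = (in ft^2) 0.938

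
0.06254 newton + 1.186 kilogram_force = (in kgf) 1.192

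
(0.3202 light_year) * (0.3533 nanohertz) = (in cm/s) 1.07e+08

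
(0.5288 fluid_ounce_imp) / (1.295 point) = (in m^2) 0.03289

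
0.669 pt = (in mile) 1.466e-07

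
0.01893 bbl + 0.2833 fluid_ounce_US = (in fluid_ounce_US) 102.1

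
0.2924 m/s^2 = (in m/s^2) 0.2924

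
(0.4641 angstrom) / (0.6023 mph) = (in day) 1.995e-15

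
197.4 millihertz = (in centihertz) 19.74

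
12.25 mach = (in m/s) 4171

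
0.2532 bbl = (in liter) 40.26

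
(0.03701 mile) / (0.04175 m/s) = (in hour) 0.3963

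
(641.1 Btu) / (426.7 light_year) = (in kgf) 1.709e-14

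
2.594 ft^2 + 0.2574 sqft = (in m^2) 0.2649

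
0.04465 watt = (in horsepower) 5.988e-05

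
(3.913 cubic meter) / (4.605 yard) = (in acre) 0.0002296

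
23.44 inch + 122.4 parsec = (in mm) 3.777e+21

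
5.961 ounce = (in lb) 0.3726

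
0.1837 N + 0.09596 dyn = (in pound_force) 0.0413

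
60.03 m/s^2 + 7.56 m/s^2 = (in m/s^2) 67.59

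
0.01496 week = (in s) 9048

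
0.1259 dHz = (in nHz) 1.259e+07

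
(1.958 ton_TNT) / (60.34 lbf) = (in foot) 1.001e+08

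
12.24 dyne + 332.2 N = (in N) 332.2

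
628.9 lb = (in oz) 1.006e+04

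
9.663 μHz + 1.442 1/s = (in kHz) 0.001442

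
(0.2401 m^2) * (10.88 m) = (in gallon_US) 690.1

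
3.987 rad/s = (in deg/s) 228.4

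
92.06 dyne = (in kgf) 9.388e-05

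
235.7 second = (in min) 3.928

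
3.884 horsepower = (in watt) 2896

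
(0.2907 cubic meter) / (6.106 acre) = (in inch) 0.0004632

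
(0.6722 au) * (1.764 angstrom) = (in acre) 0.004383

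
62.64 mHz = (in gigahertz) 6.264e-11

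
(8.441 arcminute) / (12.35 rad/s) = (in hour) 5.523e-08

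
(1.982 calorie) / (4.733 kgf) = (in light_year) 1.888e-17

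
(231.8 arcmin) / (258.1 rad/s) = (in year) 8.284e-12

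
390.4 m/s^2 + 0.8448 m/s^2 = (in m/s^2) 391.2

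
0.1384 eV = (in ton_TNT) 5.3e-30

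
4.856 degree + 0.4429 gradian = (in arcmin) 315.3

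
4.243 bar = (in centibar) 424.3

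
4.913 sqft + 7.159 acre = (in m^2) 2.897e+04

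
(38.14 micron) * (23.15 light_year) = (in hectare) 8.353e+08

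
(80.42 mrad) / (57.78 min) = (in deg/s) 0.001329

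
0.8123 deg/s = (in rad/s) 0.01418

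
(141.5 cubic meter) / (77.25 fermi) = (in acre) 4.526e+11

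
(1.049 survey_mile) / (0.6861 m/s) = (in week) 0.004068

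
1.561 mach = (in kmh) 1913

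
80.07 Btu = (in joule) 8.448e+04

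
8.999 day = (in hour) 216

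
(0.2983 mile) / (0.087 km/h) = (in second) 1.986e+04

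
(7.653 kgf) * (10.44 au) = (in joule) 1.172e+14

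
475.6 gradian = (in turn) 1.189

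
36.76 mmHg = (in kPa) 4.901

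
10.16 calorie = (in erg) 4.251e+08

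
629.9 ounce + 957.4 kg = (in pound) 2150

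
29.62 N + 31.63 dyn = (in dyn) 2.962e+06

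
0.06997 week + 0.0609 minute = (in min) 705.4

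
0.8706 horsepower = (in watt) 649.2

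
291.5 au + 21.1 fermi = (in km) 4.361e+10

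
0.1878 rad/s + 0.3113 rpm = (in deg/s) 12.63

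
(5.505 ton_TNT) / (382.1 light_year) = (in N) 6.372e-09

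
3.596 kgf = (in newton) 35.26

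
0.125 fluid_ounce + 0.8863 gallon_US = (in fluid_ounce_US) 113.6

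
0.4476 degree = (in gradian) 0.4973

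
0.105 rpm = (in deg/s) 0.63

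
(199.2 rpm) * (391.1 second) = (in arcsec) 1.683e+09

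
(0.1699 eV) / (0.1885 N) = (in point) 4.093e-16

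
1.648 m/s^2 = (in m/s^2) 1.648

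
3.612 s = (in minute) 0.0602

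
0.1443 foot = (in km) 4.398e-05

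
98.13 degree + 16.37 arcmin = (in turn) 0.2733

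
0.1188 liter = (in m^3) 0.0001188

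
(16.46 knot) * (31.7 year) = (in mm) 8.465e+12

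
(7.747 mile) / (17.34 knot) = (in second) 1398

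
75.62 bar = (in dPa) 7.562e+07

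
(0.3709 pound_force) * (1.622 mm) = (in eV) 1.67e+16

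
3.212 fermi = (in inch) 1.265e-13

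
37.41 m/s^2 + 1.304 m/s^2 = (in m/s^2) 38.71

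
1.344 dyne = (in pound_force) 3.021e-06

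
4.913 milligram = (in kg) 4.913e-06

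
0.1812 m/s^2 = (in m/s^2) 0.1812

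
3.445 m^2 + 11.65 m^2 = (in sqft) 162.5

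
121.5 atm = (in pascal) 1.231e+07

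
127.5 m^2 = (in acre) 0.03151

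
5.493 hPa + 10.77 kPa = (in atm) 0.1117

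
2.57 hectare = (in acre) 6.351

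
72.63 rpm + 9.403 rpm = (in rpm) 82.03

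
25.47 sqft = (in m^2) 2.366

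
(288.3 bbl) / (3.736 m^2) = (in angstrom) 1.227e+11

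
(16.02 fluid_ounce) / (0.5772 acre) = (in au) 1.356e-18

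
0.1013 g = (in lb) 0.0002233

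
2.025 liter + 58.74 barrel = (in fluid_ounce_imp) 3.288e+05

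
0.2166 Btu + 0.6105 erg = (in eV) 1.426e+21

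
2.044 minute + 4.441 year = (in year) 4.441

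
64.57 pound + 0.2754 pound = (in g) 2.941e+04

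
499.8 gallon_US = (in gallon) 499.8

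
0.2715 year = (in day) 99.1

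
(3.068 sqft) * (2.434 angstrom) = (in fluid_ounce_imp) 2.442e-06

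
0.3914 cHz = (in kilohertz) 3.914e-06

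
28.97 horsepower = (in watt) 2.16e+04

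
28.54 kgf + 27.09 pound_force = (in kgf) 40.83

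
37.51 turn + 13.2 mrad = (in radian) 235.7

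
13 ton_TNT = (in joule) 5.439e+10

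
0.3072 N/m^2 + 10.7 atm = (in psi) 157.2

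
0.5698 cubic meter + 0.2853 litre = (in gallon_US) 150.6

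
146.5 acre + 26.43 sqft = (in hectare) 59.29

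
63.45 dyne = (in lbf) 0.0001426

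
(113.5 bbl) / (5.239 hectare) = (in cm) 0.03444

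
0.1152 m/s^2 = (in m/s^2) 0.1152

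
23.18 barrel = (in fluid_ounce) 1.246e+05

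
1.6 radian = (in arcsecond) 3.3e+05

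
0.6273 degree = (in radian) 0.01095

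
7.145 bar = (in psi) 103.6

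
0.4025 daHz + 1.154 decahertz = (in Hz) 15.56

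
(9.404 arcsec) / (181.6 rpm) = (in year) 7.602e-14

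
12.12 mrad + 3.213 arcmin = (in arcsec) 2693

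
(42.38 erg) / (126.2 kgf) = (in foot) 1.123e-08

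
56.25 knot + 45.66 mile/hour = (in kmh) 177.7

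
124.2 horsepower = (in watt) 9.262e+04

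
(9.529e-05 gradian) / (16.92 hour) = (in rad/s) 2.457e-11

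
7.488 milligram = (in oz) 0.0002641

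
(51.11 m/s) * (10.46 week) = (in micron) 3.233e+14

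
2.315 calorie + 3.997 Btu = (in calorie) 1010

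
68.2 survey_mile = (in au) 7.337e-07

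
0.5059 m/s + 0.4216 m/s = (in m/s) 0.9275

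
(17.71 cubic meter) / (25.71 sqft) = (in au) 4.956e-11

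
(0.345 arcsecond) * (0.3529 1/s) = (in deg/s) 3.382e-05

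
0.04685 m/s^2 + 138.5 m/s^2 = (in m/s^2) 138.5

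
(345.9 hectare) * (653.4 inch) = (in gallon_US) 1.517e+10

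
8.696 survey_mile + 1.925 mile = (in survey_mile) 10.62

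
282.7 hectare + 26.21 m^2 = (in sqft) 3.043e+07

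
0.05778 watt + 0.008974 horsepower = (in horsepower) 0.009051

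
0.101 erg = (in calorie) 2.414e-09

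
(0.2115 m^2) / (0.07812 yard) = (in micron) 2.961e+06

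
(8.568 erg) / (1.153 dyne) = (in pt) 210.6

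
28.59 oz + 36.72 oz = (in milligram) 1.852e+06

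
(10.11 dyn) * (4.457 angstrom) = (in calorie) 1.077e-14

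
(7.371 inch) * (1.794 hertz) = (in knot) 0.6529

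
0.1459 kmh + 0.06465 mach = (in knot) 42.87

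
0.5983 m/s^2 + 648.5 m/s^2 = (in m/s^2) 649.1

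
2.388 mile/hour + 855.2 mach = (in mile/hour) 6.514e+05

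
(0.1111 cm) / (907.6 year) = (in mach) 1.14e-16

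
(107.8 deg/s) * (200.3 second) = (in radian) 376.9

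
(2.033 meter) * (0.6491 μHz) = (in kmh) 4.751e-06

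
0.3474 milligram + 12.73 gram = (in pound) 0.02807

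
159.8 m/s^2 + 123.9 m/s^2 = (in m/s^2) 283.7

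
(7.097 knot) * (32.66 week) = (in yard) 7.887e+07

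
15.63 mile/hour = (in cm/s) 698.7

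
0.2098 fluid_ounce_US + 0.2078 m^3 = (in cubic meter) 0.2078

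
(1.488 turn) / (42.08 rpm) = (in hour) 0.0005894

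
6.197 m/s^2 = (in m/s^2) 6.197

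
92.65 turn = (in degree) 3.335e+04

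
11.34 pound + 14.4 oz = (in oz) 195.8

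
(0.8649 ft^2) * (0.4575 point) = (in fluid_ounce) 0.4385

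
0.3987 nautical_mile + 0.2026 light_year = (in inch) 7.546e+16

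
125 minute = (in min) 125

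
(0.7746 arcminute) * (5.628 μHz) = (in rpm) 1.211e-08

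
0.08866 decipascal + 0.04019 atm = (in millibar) 40.72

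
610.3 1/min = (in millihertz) 1.017e+04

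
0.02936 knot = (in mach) 4.436e-05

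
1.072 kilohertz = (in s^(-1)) 1072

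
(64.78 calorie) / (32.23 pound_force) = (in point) 5359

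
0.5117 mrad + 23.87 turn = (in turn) 23.87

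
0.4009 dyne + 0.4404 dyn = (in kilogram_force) 8.579e-07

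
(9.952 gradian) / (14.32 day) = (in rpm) 1.207e-06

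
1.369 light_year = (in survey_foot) 4.249e+16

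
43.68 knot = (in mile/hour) 50.27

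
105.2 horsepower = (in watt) 7.845e+04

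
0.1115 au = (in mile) 1.036e+07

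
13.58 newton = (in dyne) 1.358e+06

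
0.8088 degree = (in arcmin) 48.53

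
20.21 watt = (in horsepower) 0.0271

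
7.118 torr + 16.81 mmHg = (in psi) 0.4627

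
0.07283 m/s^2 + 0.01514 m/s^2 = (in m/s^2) 0.08797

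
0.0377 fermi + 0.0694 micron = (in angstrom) 694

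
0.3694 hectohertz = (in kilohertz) 0.03694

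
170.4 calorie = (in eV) 4.45e+21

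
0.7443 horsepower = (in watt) 555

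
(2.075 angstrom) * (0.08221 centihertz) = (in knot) 3.316e-13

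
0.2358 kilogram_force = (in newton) 2.312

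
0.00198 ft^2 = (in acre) 4.545e-08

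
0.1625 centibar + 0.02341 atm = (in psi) 0.3676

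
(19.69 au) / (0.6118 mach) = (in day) 1.637e+05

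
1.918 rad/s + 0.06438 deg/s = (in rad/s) 1.919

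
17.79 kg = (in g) 1.779e+04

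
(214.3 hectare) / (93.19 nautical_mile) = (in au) 8.3e-11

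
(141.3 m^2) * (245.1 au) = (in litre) 5.181e+18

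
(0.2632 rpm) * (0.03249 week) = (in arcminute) 1.862e+06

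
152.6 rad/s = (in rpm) 1457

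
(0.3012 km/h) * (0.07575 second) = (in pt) 17.97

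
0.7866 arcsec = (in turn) 6.069e-07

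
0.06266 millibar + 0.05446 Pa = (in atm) 6.238e-05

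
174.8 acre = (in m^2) 7.074e+05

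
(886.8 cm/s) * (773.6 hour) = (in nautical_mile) 1.334e+04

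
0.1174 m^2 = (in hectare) 1.174e-05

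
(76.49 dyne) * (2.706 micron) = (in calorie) 4.947e-10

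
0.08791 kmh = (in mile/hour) 0.05462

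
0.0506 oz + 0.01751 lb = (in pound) 0.02067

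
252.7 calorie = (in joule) 1057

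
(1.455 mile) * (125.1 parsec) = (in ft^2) 9.729e+22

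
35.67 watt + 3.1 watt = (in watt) 38.77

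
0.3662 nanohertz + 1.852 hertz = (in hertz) 1.852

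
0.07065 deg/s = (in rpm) 0.01178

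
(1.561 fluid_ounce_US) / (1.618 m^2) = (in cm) 0.002853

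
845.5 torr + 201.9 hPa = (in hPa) 1329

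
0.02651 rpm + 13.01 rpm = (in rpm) 13.04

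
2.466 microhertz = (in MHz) 2.466e-12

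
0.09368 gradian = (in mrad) 1.472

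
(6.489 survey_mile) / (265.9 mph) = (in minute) 1.464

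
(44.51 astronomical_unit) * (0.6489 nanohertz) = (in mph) 9665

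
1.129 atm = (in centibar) 114.4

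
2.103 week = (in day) 14.72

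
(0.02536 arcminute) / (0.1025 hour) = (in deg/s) 1.145e-06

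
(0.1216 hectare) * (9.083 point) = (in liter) 3896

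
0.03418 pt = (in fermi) 1.206e+10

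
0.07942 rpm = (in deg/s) 0.4765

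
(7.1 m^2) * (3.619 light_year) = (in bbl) 1.529e+18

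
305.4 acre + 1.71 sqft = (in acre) 305.4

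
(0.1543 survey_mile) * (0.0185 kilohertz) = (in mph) 1.028e+04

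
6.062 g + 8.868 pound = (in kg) 4.029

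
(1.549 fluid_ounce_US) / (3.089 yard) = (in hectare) 1.622e-09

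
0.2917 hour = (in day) 0.01215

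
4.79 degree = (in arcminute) 287.4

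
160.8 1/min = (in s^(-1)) 2.68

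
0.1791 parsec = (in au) 3.694e+04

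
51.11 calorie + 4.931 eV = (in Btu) 0.2027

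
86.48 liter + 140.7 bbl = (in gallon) 5932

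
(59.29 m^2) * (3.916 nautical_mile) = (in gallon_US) 1.136e+08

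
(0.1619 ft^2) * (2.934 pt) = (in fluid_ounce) 0.5264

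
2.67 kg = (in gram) 2670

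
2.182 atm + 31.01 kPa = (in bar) 2.521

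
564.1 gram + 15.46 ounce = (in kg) 1.002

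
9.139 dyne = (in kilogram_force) 9.319e-06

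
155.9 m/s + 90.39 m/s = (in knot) 478.7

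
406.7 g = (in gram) 406.7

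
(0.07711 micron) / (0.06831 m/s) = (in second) 1.129e-06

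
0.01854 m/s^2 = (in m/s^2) 0.01854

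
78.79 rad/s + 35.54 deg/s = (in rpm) 758.3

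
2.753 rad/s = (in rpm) 26.29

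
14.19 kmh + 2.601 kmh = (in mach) 0.0137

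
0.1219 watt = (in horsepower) 0.0001635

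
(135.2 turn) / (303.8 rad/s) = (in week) 4.623e-06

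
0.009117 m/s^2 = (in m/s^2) 0.009117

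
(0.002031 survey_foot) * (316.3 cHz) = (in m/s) 0.001958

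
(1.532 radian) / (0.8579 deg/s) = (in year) 3.244e-06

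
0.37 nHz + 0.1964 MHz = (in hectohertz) 1964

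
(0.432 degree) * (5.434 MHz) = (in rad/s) 4.097e+04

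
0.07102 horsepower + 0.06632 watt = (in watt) 53.03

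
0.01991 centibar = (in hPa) 0.1991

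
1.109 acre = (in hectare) 0.4488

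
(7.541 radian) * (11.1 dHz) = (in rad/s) 8.371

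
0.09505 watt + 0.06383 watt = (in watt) 0.1589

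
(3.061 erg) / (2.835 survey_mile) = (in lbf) 1.508e-11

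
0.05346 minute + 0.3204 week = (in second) 1.938e+05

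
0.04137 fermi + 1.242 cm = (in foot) 0.04075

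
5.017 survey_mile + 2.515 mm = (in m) 8074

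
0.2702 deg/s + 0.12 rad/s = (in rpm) 1.191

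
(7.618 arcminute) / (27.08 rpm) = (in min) 1.302e-05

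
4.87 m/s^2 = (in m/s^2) 4.87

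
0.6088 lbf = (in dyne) 2.708e+05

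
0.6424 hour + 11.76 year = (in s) 3.709e+08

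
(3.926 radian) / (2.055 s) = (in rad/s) 1.91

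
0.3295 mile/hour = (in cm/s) 14.73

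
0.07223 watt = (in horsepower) 9.686e-05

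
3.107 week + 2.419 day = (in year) 0.06621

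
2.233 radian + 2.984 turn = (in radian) 20.98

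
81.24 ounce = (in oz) 81.24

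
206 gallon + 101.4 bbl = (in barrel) 106.3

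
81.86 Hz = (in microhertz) 8.186e+07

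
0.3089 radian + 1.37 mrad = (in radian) 0.3103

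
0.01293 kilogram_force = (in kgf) 0.01293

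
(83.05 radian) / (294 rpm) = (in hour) 0.0007493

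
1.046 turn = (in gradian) 418.4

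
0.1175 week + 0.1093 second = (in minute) 1184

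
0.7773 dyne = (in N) 7.773e-06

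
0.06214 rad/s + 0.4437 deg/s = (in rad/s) 0.06988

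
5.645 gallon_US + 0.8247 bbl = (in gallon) 40.28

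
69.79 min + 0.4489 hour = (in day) 0.06717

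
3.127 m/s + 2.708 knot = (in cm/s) 452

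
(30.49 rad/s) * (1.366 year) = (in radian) 1.313e+09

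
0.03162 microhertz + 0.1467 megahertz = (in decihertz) 1.467e+06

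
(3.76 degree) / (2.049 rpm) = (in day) 3.54e-06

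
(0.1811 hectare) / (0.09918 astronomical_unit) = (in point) 0.000346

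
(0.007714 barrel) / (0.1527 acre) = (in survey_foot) 6.511e-06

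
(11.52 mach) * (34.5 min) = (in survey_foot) 2.664e+07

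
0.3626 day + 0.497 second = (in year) 0.0009934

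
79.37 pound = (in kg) 36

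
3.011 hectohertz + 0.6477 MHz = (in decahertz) 6.48e+04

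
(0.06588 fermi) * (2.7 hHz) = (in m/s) 1.779e-14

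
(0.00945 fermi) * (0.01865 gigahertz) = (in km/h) 6.345e-10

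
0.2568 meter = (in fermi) 2.568e+14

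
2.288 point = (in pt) 2.288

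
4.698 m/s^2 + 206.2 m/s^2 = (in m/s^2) 210.9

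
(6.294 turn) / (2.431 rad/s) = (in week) 2.69e-05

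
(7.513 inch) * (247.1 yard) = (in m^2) 43.12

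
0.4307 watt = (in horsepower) 0.0005776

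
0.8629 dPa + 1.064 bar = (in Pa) 1.064e+05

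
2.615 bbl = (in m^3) 0.4158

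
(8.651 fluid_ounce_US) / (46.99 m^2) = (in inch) 0.0002144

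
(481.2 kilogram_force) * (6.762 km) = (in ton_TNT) 0.007627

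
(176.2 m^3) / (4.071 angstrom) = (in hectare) 4.328e+07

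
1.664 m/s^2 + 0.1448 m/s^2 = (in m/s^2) 1.809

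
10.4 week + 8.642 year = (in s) 2.788e+08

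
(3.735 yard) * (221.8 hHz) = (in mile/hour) 1.695e+05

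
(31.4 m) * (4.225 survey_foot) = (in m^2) 40.44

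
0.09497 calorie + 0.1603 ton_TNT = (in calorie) 1.603e+08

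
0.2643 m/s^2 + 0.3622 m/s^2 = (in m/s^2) 0.6265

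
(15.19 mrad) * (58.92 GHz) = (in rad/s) 8.95e+08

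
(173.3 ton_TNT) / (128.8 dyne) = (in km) 5.63e+11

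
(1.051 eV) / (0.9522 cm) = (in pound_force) 3.976e-18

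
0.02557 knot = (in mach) 3.863e-05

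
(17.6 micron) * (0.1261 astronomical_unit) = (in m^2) 3.32e+05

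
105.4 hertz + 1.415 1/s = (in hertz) 106.8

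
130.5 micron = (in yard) 0.0001427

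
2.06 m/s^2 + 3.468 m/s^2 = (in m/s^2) 5.528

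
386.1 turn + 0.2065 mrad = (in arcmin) 8.34e+06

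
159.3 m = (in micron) 1.593e+08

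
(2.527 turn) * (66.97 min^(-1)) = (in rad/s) 17.72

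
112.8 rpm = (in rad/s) 11.81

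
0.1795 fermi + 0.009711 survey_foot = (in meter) 0.00296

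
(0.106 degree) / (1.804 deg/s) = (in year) 1.863e-09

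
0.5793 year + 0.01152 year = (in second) 1.863e+07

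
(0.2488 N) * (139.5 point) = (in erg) 1.224e+05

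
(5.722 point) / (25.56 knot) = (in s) 0.0001535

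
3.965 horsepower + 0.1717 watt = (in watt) 2957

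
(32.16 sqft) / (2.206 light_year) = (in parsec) 4.639e-33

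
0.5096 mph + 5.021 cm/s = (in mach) 0.0008165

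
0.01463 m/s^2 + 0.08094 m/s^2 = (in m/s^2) 0.09557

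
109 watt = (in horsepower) 0.1462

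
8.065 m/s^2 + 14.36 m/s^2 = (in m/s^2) 22.42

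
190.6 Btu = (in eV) 1.255e+24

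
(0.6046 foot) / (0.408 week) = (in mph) 1.671e-06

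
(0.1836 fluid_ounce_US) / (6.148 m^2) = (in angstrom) 8832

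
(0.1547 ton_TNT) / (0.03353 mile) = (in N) 1.199e+07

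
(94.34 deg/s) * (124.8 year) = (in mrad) 6.48e+12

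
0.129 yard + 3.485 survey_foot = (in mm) 1180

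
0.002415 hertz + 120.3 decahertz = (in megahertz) 0.001203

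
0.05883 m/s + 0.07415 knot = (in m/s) 0.09698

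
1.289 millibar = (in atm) 0.001272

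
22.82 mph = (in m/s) 10.2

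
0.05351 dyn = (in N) 5.351e-07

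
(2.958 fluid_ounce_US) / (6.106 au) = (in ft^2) 1.031e-15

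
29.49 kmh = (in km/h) 29.49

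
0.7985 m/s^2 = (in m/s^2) 0.7985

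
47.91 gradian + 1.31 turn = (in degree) 514.7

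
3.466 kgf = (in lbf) 7.641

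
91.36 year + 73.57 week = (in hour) 8.127e+05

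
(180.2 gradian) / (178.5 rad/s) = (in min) 0.0002643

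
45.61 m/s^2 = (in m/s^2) 45.61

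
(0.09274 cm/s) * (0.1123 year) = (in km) 3.284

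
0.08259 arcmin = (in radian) 2.402e-05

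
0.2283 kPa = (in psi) 0.03311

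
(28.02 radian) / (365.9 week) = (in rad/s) 1.266e-07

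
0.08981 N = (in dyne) 8981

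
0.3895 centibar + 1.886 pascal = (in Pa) 391.4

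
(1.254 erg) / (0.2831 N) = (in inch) 1.744e-05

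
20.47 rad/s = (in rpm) 195.5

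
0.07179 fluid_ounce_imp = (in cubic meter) 2.04e-06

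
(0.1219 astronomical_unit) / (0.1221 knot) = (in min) 4.839e+09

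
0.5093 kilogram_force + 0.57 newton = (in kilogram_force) 0.5674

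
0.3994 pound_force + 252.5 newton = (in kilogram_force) 25.93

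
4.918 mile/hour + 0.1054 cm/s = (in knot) 4.276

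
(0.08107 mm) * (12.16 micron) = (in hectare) 9.858e-14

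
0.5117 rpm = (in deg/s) 3.07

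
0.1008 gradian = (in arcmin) 5.443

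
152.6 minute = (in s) 9156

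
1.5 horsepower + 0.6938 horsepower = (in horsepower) 2.194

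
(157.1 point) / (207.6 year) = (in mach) 2.486e-14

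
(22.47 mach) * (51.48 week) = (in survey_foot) 7.815e+11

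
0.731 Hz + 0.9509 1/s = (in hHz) 0.01682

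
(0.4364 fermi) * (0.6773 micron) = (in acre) 7.304e-26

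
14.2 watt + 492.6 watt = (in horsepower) 0.6796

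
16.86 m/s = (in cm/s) 1686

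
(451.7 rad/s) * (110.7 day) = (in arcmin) 1.485e+13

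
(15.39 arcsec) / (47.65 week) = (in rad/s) 2.589e-12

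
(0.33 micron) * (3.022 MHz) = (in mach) 0.002929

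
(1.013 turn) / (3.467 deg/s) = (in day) 0.001217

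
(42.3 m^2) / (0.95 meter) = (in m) 44.53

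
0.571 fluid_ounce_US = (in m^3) 1.689e-05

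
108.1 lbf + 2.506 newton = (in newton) 483.4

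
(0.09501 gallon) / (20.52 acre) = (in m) 4.331e-09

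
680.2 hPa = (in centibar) 68.02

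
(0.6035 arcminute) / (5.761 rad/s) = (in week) 5.038e-11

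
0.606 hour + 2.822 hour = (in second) 1.234e+04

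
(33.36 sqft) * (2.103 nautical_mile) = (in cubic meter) 1.207e+04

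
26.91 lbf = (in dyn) 1.197e+07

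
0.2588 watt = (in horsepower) 0.0003471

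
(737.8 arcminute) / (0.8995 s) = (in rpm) 2.278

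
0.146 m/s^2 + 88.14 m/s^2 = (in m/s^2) 88.29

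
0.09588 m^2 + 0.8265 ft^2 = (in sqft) 1.859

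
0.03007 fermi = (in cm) 3.007e-15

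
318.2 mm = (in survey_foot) 1.044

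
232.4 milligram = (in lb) 0.0005124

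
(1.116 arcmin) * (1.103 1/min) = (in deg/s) 0.0003419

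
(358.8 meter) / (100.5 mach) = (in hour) 2.913e-06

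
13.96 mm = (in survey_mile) 8.674e-06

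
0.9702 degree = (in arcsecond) 3493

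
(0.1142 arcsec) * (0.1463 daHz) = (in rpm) 7.735e-06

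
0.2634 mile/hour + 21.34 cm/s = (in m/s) 0.3312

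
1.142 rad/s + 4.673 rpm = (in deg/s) 93.47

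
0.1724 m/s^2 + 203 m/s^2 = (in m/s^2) 203.2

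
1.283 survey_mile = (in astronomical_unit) 1.38e-08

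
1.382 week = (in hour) 232.2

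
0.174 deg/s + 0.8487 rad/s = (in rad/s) 0.8517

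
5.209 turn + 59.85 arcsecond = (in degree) 1875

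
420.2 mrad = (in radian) 0.4202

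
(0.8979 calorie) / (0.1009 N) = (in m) 37.23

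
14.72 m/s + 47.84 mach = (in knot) 3.169e+04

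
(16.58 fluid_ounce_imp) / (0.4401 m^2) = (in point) 3.034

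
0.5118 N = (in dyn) 5.118e+04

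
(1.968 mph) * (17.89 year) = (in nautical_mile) 2.68e+05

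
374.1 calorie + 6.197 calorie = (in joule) 1591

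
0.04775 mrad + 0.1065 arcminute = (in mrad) 0.07873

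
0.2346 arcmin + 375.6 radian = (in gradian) 2.391e+04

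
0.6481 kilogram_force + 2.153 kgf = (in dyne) 2.747e+06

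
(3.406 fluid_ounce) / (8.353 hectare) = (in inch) 4.748e-08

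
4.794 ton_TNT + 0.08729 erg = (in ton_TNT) 4.794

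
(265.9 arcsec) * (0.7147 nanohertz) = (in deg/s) 5.279e-11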